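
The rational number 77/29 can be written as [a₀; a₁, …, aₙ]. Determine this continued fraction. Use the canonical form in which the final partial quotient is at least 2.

Repeatedly divide and take the remainder:
77 = 2·29 + 19, so a_0 = 2
29 = 1·19 + 10, so a_1 = 1
19 = 1·10 + 9, so a_2 = 1
10 = 1·9 + 1, so a_3 = 1
9 = 9·1 + 0, so a_4 = 9

[2; 1, 1, 1, 9]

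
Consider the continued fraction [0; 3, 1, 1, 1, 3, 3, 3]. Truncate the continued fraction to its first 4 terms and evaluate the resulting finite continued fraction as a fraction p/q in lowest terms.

Starting at the tail and folding back:
Start with 1.
1 + 1/(1/1) = 1 + 1/1 = 2/1
3 + 1/(2/1) = 3 + 1/2 = 7/2
0 + 1/(7/2) = 0 + 2/7 = 2/7

2/7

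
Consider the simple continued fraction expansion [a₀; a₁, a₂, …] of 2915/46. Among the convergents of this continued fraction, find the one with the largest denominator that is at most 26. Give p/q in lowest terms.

1204/19

List convergents until the denominator exceeds the bound:
a_0 = 63: 63/1  (≤ bound)
a_1 = 2: 127/2  (≤ bound)
a_2 = 1: 190/3  (≤ bound)
a_3 = 2: 507/8  (≤ bound)
a_4 = 2: 1204/19  (≤ bound)
a_5 = 2: 2915/46  (> 26, stop)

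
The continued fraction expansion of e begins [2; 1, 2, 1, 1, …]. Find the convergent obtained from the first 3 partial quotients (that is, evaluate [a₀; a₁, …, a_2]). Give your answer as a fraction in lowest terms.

8/3

a_0 = 2: 2/1
a_1 = 1: 3/1
a_2 = 2: 8/3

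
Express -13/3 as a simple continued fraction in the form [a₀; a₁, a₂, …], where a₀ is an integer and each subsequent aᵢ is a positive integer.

-13 = -5·3 + 2, so a_0 = -5
3 = 1·2 + 1, so a_1 = 1
2 = 2·1 + 0, so a_2 = 2

[-5; 1, 2]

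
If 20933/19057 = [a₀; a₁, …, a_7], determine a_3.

Run the Euclidean algorithm, recording each quotient:
20933 ÷ 19057 → quotient 1, remainder 1876
19057 ÷ 1876 → quotient 10, remainder 297
1876 ÷ 297 → quotient 6, remainder 94
297 ÷ 94 → quotient 3, remainder 15

3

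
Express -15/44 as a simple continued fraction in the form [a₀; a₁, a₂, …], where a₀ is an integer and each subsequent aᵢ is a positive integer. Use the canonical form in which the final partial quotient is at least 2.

[-1; 1, 1, 1, 14]

Apply division with remainder until the remainder is 0:
-15 ÷ 44 → quotient -1, remainder 29
44 ÷ 29 → quotient 1, remainder 15
29 ÷ 15 → quotient 1, remainder 14
15 ÷ 14 → quotient 1, remainder 1
14 ÷ 1 → quotient 14, remainder 0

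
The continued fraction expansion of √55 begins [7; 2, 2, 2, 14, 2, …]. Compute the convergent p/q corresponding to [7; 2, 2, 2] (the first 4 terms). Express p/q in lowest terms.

89/12

Starting at the tail and folding back:
Start with 2.
2 + 1/(2/1) = 2 + 1/2 = 5/2
2 + 1/(5/2) = 2 + 2/5 = 12/5
7 + 1/(12/5) = 7 + 5/12 = 89/12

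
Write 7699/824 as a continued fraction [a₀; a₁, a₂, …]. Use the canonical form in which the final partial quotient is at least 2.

[9; 2, 1, 10, 3, 8]

Run the Euclidean algorithm, recording each quotient:
⌊7699/824⌋ = 9, remainder 283
⌊824/283⌋ = 2, remainder 258
⌊283/258⌋ = 1, remainder 25
⌊258/25⌋ = 10, remainder 8
⌊25/8⌋ = 3, remainder 1
⌊8/1⌋ = 8, remainder 0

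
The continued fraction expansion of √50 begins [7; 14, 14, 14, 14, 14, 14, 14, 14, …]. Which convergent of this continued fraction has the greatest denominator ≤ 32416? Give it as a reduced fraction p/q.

a_0 = 7: 7/1  (≤ bound)
a_1 = 14: 99/14  (≤ bound)
a_2 = 14: 1393/197  (≤ bound)
a_3 = 14: 19601/2772  (≤ bound)
a_4 = 14: 275807/39005  (> 32416, stop)

19601/2772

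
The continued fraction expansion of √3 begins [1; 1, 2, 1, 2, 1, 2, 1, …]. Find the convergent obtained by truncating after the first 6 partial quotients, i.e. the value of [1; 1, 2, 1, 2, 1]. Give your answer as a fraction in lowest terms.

26/15

Compute successive convergents:
a_0 = 1: 1/1
a_1 = 1: 2/1
a_2 = 2: 5/3
a_3 = 1: 7/4
a_4 = 2: 19/11
a_5 = 1: 26/15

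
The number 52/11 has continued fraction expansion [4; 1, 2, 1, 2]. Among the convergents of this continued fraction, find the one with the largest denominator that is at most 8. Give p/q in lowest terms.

19/4

List convergents until the denominator exceeds the bound:
a_0 = 4: 4/1  (≤ bound)
a_1 = 1: 5/1  (≤ bound)
a_2 = 2: 14/3  (≤ bound)
a_3 = 1: 19/4  (≤ bound)
a_4 = 2: 52/11  (> 8, stop)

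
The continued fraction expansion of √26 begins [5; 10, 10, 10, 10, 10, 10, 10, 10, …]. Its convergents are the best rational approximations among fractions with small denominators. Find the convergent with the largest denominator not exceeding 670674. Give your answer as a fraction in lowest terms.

List convergents until the denominator exceeds the bound:
a_0 = 5: 5/1  (≤ bound)
a_1 = 10: 51/10  (≤ bound)
a_2 = 10: 515/101  (≤ bound)
a_3 = 10: 5201/1020  (≤ bound)
a_4 = 10: 52525/10301  (≤ bound)
a_5 = 10: 530451/104030  (≤ bound)
a_6 = 10: 5357035/1050601  (> 670674, stop)

530451/104030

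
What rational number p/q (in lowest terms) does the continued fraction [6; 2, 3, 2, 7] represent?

Compute successive convergents:
a_0 = 6: 6/1
a_1 = 2: 13/2
a_2 = 3: 45/7
a_3 = 2: 103/16
a_4 = 7: 766/119

766/119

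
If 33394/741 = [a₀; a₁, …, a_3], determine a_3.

Repeatedly divide and take the remainder:
33394 = 45·741 + 49, so a_0 = 45
741 = 15·49 + 6, so a_1 = 15
49 = 8·6 + 1, so a_2 = 8
6 = 6·1 + 0, so a_3 = 6

6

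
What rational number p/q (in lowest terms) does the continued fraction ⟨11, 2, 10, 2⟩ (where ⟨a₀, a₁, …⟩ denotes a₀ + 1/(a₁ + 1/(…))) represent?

Use the convergent recurrence hₖ = aₖ·hₖ₋₁ + hₖ₋₂ (and likewise for the denominators kₖ):
a_0 = 11: 11/1
a_1 = 2: 23/2
a_2 = 10: 241/21
a_3 = 2: 505/44

505/44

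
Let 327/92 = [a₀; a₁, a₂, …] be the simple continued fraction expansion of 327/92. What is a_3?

4

327 = 3·92 + 51, so a_0 = 3
92 = 1·51 + 41, so a_1 = 1
51 = 1·41 + 10, so a_2 = 1
41 = 4·10 + 1, so a_3 = 4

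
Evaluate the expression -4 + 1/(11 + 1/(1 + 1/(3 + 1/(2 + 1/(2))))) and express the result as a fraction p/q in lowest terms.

-1014/259

Build up convergents one term at a time:
a_0 = -4: -4/1
a_1 = 11: -43/11
a_2 = 1: -47/12
a_3 = 3: -184/47
a_4 = 2: -415/106
a_5 = 2: -1014/259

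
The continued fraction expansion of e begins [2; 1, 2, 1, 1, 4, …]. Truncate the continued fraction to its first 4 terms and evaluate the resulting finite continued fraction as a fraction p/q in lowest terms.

11/4

Collapse the nested fraction from the inside out:
Start with 1.
2 + 1/(1/1) = 2 + 1/1 = 3/1
1 + 1/(3/1) = 1 + 1/3 = 4/3
2 + 1/(4/3) = 2 + 3/4 = 11/4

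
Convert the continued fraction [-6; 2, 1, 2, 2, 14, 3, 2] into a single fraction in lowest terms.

a_0 = -6: -6/1
a_1 = 2: -11/2
a_2 = 1: -17/3
a_3 = 2: -45/8
a_4 = 2: -107/19
a_5 = 14: -1543/274
a_6 = 3: -4736/841
a_7 = 2: -11015/1956

-11015/1956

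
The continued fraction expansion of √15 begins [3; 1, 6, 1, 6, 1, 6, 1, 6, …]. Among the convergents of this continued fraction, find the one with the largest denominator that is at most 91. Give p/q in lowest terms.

244/63

List convergents until the denominator exceeds the bound:
a_0 = 3: 3/1  (≤ bound)
a_1 = 1: 4/1  (≤ bound)
a_2 = 6: 27/7  (≤ bound)
a_3 = 1: 31/8  (≤ bound)
a_4 = 6: 213/55  (≤ bound)
a_5 = 1: 244/63  (≤ bound)
a_6 = 6: 1677/433  (> 91, stop)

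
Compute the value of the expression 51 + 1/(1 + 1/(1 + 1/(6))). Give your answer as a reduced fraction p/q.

670/13

Starting at the tail and folding back:
Start with 6.
1 + 1/(6/1) = 1 + 1/6 = 7/6
1 + 1/(7/6) = 1 + 6/7 = 13/7
51 + 1/(13/7) = 51 + 7/13 = 670/13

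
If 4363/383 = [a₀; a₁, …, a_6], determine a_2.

⌊4363/383⌋ = 11, remainder 150
⌊383/150⌋ = 2, remainder 83
⌊150/83⌋ = 1, remainder 67

1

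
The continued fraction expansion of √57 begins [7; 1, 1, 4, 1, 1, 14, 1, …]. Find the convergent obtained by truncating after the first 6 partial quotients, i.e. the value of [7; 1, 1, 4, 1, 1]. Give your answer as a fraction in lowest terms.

Work from the innermost term outward:
Start with 1.
1 + 1/(1/1) = 1 + 1/1 = 2/1
4 + 1/(2/1) = 4 + 1/2 = 9/2
1 + 1/(9/2) = 1 + 2/9 = 11/9
1 + 1/(11/9) = 1 + 9/11 = 20/11
7 + 1/(20/11) = 7 + 11/20 = 151/20

151/20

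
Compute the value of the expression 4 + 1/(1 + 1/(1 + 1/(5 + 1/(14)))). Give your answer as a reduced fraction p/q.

709/156

Build up convergents one term at a time:
a_0 = 4: 4/1
a_1 = 1: 5/1
a_2 = 1: 9/2
a_3 = 5: 50/11
a_4 = 14: 709/156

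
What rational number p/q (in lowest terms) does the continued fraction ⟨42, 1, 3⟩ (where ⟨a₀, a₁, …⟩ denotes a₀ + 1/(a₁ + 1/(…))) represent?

a_0 = 42: 42/1
a_1 = 1: 43/1
a_2 = 3: 171/4

171/4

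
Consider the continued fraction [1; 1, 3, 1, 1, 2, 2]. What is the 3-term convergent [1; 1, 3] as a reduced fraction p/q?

7/4

a_0 = 1: 1/1
a_1 = 1: 2/1
a_2 = 3: 7/4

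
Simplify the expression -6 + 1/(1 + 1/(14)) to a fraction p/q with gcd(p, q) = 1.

a_0 = -6: -6/1
a_1 = 1: -5/1
a_2 = 14: -76/15

-76/15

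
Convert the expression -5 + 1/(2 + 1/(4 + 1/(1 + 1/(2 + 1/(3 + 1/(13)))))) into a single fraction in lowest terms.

-6290/1383

Compute successive convergents:
a_0 = -5: -5/1
a_1 = 2: -9/2
a_2 = 4: -41/9
a_3 = 1: -50/11
a_4 = 2: -141/31
a_5 = 3: -473/104
a_6 = 13: -6290/1383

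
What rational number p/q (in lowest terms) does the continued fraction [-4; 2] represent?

-7/2

a_0 = -4: -4/1
a_1 = 2: -7/2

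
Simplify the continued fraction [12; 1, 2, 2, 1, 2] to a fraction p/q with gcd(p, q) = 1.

343/27

Start with 2.
1 + 1/(2/1) = 1 + 1/2 = 3/2
2 + 1/(3/2) = 2 + 2/3 = 8/3
2 + 1/(8/3) = 2 + 3/8 = 19/8
1 + 1/(19/8) = 1 + 8/19 = 27/19
12 + 1/(27/19) = 12 + 19/27 = 343/27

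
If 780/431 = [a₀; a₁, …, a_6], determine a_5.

9

780 ÷ 431 → quotient 1, remainder 349
431 ÷ 349 → quotient 1, remainder 82
349 ÷ 82 → quotient 4, remainder 21
82 ÷ 21 → quotient 3, remainder 19
21 ÷ 19 → quotient 1, remainder 2
19 ÷ 2 → quotient 9, remainder 1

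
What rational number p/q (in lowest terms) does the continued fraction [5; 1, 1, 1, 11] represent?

Collapse the nested fraction from the inside out:
Start with 11.
1 + 1/(11/1) = 1 + 1/11 = 12/11
1 + 1/(12/11) = 1 + 11/12 = 23/12
1 + 1/(23/12) = 1 + 12/23 = 35/23
5 + 1/(35/23) = 5 + 23/35 = 198/35

198/35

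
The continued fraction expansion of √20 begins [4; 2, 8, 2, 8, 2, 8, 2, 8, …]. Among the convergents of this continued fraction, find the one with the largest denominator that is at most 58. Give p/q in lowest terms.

a_0 = 4: 4/1  (≤ bound)
a_1 = 2: 9/2  (≤ bound)
a_2 = 8: 76/17  (≤ bound)
a_3 = 2: 161/36  (≤ bound)
a_4 = 8: 1364/305  (> 58, stop)

161/36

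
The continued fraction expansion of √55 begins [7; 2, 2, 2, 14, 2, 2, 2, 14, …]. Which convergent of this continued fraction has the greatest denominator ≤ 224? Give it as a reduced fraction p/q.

1283/173

a_0 = 7: 7/1  (≤ bound)
a_1 = 2: 15/2  (≤ bound)
a_2 = 2: 37/5  (≤ bound)
a_3 = 2: 89/12  (≤ bound)
a_4 = 14: 1283/173  (≤ bound)
a_5 = 2: 2655/358  (> 224, stop)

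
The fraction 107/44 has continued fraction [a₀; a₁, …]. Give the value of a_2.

3

107 ÷ 44 → quotient 2, remainder 19
44 ÷ 19 → quotient 2, remainder 6
19 ÷ 6 → quotient 3, remainder 1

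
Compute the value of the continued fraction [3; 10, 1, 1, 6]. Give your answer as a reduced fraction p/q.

a_0 = 3: 3/1
a_1 = 10: 31/10
a_2 = 1: 34/11
a_3 = 1: 65/21
a_4 = 6: 424/137

424/137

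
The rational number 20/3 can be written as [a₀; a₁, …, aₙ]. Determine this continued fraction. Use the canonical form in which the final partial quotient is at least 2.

[6; 1, 2]

Apply division with remainder until the remainder is 0:
20 = 6·3 + 2, so a_0 = 6
3 = 1·2 + 1, so a_1 = 1
2 = 2·1 + 0, so a_2 = 2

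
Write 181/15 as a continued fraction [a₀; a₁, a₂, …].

[12; 15]

Repeatedly divide and take the remainder:
181 = 12·15 + 1, so a_0 = 12
15 = 15·1 + 0, so a_1 = 15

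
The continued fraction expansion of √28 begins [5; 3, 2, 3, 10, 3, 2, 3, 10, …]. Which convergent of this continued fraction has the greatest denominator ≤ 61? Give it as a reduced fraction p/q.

127/24

a_0 = 5: 5/1  (≤ bound)
a_1 = 3: 16/3  (≤ bound)
a_2 = 2: 37/7  (≤ bound)
a_3 = 3: 127/24  (≤ bound)
a_4 = 10: 1307/247  (> 61, stop)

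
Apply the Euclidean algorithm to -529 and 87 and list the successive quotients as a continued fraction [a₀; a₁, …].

[-7; 1, 11, 2, 3]

⌊-529/87⌋ = -7, remainder 80
⌊87/80⌋ = 1, remainder 7
⌊80/7⌋ = 11, remainder 3
⌊7/3⌋ = 2, remainder 1
⌊3/1⌋ = 3, remainder 0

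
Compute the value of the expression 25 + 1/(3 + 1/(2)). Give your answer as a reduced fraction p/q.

177/7

Starting at the tail and folding back:
Start with 2.
3 + 1/(2/1) = 3 + 1/2 = 7/2
25 + 1/(7/2) = 25 + 2/7 = 177/7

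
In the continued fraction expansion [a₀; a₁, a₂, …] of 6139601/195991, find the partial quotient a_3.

⌊6139601/195991⌋ = 31, remainder 63880
⌊195991/63880⌋ = 3, remainder 4351
⌊63880/4351⌋ = 14, remainder 2966
⌊4351/2966⌋ = 1, remainder 1385

1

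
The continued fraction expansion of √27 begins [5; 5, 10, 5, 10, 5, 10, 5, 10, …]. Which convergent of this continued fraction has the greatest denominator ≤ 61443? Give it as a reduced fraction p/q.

70226/13515

a_0 = 5: 5/1  (≤ bound)
a_1 = 5: 26/5  (≤ bound)
a_2 = 10: 265/51  (≤ bound)
a_3 = 5: 1351/260  (≤ bound)
a_4 = 10: 13775/2651  (≤ bound)
a_5 = 5: 70226/13515  (≤ bound)
a_6 = 10: 716035/137801  (> 61443, stop)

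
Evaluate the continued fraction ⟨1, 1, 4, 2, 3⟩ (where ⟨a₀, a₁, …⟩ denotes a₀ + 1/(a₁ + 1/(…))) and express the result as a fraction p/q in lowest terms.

a_0 = 1: 1/1
a_1 = 1: 2/1
a_2 = 4: 9/5
a_3 = 2: 20/11
a_4 = 3: 69/38

69/38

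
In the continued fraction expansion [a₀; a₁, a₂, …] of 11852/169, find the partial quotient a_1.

Run the Euclidean algorithm, recording each quotient:
11852 ÷ 169 → quotient 70, remainder 22
169 ÷ 22 → quotient 7, remainder 15

7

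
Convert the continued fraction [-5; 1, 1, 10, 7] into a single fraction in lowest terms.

Start with 7.
10 + 1/(7/1) = 10 + 1/7 = 71/7
1 + 1/(71/7) = 1 + 7/71 = 78/71
1 + 1/(78/71) = 1 + 71/78 = 149/78
-5 + 1/(149/78) = -5 + 78/149 = -667/149

-667/149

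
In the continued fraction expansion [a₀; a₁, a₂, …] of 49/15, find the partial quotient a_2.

1

⌊49/15⌋ = 3, remainder 4
⌊15/4⌋ = 3, remainder 3
⌊4/3⌋ = 1, remainder 1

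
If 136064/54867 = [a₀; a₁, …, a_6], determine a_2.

11

⌊136064/54867⌋ = 2, remainder 26330
⌊54867/26330⌋ = 2, remainder 2207
⌊26330/2207⌋ = 11, remainder 2053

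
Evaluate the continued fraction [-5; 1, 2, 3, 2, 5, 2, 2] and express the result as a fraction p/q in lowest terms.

Build up convergents one term at a time:
a_0 = -5: -5/1
a_1 = 1: -4/1
a_2 = 2: -13/3
a_3 = 3: -43/10
a_4 = 2: -99/23
a_5 = 5: -538/125
a_6 = 2: -1175/273
a_7 = 2: -2888/671

-2888/671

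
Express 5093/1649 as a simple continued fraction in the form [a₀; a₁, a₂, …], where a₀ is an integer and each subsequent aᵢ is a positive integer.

[3; 11, 3, 2, 1, 1, 8]

⌊5093/1649⌋ = 3, remainder 146
⌊1649/146⌋ = 11, remainder 43
⌊146/43⌋ = 3, remainder 17
⌊43/17⌋ = 2, remainder 9
⌊17/9⌋ = 1, remainder 8
⌊9/8⌋ = 1, remainder 1
⌊8/1⌋ = 8, remainder 0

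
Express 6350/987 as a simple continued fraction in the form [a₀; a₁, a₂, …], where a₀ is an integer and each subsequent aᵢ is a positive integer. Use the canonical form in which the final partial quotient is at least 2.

[6; 2, 3, 3, 1, 2, 1, 8]

Run the Euclidean algorithm, recording each quotient:
6350 ÷ 987 → quotient 6, remainder 428
987 ÷ 428 → quotient 2, remainder 131
428 ÷ 131 → quotient 3, remainder 35
131 ÷ 35 → quotient 3, remainder 26
35 ÷ 26 → quotient 1, remainder 9
26 ÷ 9 → quotient 2, remainder 8
9 ÷ 8 → quotient 1, remainder 1
8 ÷ 1 → quotient 8, remainder 0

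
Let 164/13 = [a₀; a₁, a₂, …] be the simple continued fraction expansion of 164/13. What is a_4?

164 = 12·13 + 8, so a_0 = 12
13 = 1·8 + 5, so a_1 = 1
8 = 1·5 + 3, so a_2 = 1
5 = 1·3 + 2, so a_3 = 1
3 = 1·2 + 1, so a_4 = 1

1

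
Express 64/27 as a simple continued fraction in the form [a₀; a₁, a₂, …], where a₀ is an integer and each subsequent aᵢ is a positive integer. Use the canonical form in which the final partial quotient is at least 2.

Apply division with remainder until the remainder is 0:
64 ÷ 27 → quotient 2, remainder 10
27 ÷ 10 → quotient 2, remainder 7
10 ÷ 7 → quotient 1, remainder 3
7 ÷ 3 → quotient 2, remainder 1
3 ÷ 1 → quotient 3, remainder 0

[2; 2, 1, 2, 3]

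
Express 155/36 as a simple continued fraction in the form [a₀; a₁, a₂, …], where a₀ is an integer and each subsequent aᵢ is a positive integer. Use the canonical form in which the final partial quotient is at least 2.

[4; 3, 3, 1, 2]

⌊155/36⌋ = 4, remainder 11
⌊36/11⌋ = 3, remainder 3
⌊11/3⌋ = 3, remainder 2
⌊3/2⌋ = 1, remainder 1
⌊2/1⌋ = 2, remainder 0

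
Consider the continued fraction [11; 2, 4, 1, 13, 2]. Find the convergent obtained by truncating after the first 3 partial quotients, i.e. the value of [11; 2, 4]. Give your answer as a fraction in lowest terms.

103/9

Start with 4.
2 + 1/(4/1) = 2 + 1/4 = 9/4
11 + 1/(9/4) = 11 + 4/9 = 103/9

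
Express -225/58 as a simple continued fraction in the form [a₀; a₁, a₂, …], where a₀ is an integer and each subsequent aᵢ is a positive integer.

[-4; 8, 3, 2]

⌊-225/58⌋ = -4, remainder 7
⌊58/7⌋ = 8, remainder 2
⌊7/2⌋ = 3, remainder 1
⌊2/1⌋ = 2, remainder 0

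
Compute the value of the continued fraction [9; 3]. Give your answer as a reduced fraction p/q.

28/3

a_0 = 9: 9/1
a_1 = 3: 28/3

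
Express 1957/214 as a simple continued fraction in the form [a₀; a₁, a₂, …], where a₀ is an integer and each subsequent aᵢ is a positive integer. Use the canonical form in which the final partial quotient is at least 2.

1957 = 9·214 + 31, so a_0 = 9
214 = 6·31 + 28, so a_1 = 6
31 = 1·28 + 3, so a_2 = 1
28 = 9·3 + 1, so a_3 = 9
3 = 3·1 + 0, so a_4 = 3

[9; 6, 1, 9, 3]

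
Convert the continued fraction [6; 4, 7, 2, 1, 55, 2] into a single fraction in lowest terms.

Start with 2.
55 + 1/(2/1) = 55 + 1/2 = 111/2
1 + 1/(111/2) = 1 + 2/111 = 113/111
2 + 1/(113/111) = 2 + 111/113 = 337/113
7 + 1/(337/113) = 7 + 113/337 = 2472/337
4 + 1/(2472/337) = 4 + 337/2472 = 10225/2472
6 + 1/(10225/2472) = 6 + 2472/10225 = 63822/10225

63822/10225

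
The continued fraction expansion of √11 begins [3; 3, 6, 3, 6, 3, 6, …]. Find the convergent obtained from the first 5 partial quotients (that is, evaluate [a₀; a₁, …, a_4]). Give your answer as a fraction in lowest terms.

Build up convergents one term at a time:
a_0 = 3: 3/1
a_1 = 3: 10/3
a_2 = 6: 63/19
a_3 = 3: 199/60
a_4 = 6: 1257/379

1257/379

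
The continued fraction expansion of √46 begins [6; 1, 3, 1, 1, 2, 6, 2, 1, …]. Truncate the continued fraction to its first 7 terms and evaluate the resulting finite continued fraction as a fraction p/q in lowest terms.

Work from the innermost term outward:
Start with 6.
2 + 1/(6/1) = 2 + 1/6 = 13/6
1 + 1/(13/6) = 1 + 6/13 = 19/13
1 + 1/(19/13) = 1 + 13/19 = 32/19
3 + 1/(32/19) = 3 + 19/32 = 115/32
1 + 1/(115/32) = 1 + 32/115 = 147/115
6 + 1/(147/115) = 6 + 115/147 = 997/147

997/147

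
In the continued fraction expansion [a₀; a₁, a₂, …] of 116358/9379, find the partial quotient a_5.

116358 ÷ 9379 → quotient 12, remainder 3810
9379 ÷ 3810 → quotient 2, remainder 1759
3810 ÷ 1759 → quotient 2, remainder 292
1759 ÷ 292 → quotient 6, remainder 7
292 ÷ 7 → quotient 41, remainder 5
7 ÷ 5 → quotient 1, remainder 2

1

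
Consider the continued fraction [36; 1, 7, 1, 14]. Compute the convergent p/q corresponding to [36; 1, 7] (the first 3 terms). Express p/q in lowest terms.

Start with 7.
1 + 1/(7/1) = 1 + 1/7 = 8/7
36 + 1/(8/7) = 36 + 7/8 = 295/8

295/8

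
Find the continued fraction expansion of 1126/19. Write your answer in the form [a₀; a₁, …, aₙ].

1126 = 59·19 + 5, so a_0 = 59
19 = 3·5 + 4, so a_1 = 3
5 = 1·4 + 1, so a_2 = 1
4 = 4·1 + 0, so a_3 = 4

[59; 3, 1, 4]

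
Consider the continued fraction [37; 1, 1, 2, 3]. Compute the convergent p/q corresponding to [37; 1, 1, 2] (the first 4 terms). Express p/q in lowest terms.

a_0 = 37: 37/1
a_1 = 1: 38/1
a_2 = 1: 75/2
a_3 = 2: 188/5

188/5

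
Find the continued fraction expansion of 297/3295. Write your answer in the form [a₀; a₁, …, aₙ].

[0; 11, 10, 1, 1, 1, 1, 5]

Run the Euclidean algorithm, recording each quotient:
297 = 0·3295 + 297, so a_0 = 0
3295 = 11·297 + 28, so a_1 = 11
297 = 10·28 + 17, so a_2 = 10
28 = 1·17 + 11, so a_3 = 1
17 = 1·11 + 6, so a_4 = 1
11 = 1·6 + 5, so a_5 = 1
6 = 1·5 + 1, so a_6 = 1
5 = 5·1 + 0, so a_7 = 5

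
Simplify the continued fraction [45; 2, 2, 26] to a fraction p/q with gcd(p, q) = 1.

5993/132

Start with 26.
2 + 1/(26/1) = 2 + 1/26 = 53/26
2 + 1/(53/26) = 2 + 26/53 = 132/53
45 + 1/(132/53) = 45 + 53/132 = 5993/132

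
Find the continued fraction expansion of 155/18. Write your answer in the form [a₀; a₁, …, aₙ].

Apply division with remainder until the remainder is 0:
155 = 8·18 + 11, so a_0 = 8
18 = 1·11 + 7, so a_1 = 1
11 = 1·7 + 4, so a_2 = 1
7 = 1·4 + 3, so a_3 = 1
4 = 1·3 + 1, so a_4 = 1
3 = 3·1 + 0, so a_5 = 3

[8; 1, 1, 1, 1, 3]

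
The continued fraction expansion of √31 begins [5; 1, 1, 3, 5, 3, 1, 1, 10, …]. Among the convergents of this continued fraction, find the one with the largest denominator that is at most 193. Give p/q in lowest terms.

863/155

a_0 = 5: 5/1  (≤ bound)
a_1 = 1: 6/1  (≤ bound)
a_2 = 1: 11/2  (≤ bound)
a_3 = 3: 39/7  (≤ bound)
a_4 = 5: 206/37  (≤ bound)
a_5 = 3: 657/118  (≤ bound)
a_6 = 1: 863/155  (≤ bound)
a_7 = 1: 1520/273  (> 193, stop)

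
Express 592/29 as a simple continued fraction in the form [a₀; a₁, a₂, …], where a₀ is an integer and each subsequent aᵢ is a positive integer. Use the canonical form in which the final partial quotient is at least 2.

592 = 20·29 + 12, so a_0 = 20
29 = 2·12 + 5, so a_1 = 2
12 = 2·5 + 2, so a_2 = 2
5 = 2·2 + 1, so a_3 = 2
2 = 2·1 + 0, so a_4 = 2

[20; 2, 2, 2, 2]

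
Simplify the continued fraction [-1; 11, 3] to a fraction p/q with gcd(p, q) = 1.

-31/34

Work from the innermost term outward:
Start with 3.
11 + 1/(3/1) = 11 + 1/3 = 34/3
-1 + 1/(34/3) = -1 + 3/34 = -31/34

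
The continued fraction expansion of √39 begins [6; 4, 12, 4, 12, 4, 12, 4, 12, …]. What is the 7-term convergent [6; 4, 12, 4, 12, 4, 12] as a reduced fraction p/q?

Compute successive convergents:
a_0 = 6: 6/1
a_1 = 4: 25/4
a_2 = 12: 306/49
a_3 = 4: 1249/200
a_4 = 12: 15294/2449
a_5 = 4: 62425/9996
a_6 = 12: 764394/122401

764394/122401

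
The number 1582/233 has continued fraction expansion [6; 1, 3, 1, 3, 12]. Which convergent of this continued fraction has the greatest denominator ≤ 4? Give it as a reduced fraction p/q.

27/4

a_0 = 6: 6/1  (≤ bound)
a_1 = 1: 7/1  (≤ bound)
a_2 = 3: 27/4  (≤ bound)
a_3 = 1: 34/5  (> 4, stop)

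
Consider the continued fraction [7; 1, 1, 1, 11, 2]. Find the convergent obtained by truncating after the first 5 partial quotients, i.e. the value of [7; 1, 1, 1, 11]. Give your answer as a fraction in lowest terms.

268/35

Use the convergent recurrence hₖ = aₖ·hₖ₋₁ + hₖ₋₂ (and likewise for the denominators kₖ):
a_0 = 7: 7/1
a_1 = 1: 8/1
a_2 = 1: 15/2
a_3 = 1: 23/3
a_4 = 11: 268/35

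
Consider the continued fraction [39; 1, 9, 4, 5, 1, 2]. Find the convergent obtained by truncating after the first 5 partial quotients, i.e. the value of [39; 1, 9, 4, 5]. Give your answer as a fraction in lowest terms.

Start with 5.
4 + 1/(5/1) = 4 + 1/5 = 21/5
9 + 1/(21/5) = 9 + 5/21 = 194/21
1 + 1/(194/21) = 1 + 21/194 = 215/194
39 + 1/(215/194) = 39 + 194/215 = 8579/215

8579/215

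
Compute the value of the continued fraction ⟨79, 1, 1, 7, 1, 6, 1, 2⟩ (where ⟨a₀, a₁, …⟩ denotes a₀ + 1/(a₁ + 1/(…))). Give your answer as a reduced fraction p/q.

30619/385

Start with 2.
1 + 1/(2/1) = 1 + 1/2 = 3/2
6 + 1/(3/2) = 6 + 2/3 = 20/3
1 + 1/(20/3) = 1 + 3/20 = 23/20
7 + 1/(23/20) = 7 + 20/23 = 181/23
1 + 1/(181/23) = 1 + 23/181 = 204/181
1 + 1/(204/181) = 1 + 181/204 = 385/204
79 + 1/(385/204) = 79 + 204/385 = 30619/385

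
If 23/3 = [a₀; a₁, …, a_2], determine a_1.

1

23 = 7·3 + 2, so a_0 = 7
3 = 1·2 + 1, so a_1 = 1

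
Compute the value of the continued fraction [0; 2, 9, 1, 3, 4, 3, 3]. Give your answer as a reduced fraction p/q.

1777/3736

Start with 3.
3 + 1/(3/1) = 3 + 1/3 = 10/3
4 + 1/(10/3) = 4 + 3/10 = 43/10
3 + 1/(43/10) = 3 + 10/43 = 139/43
1 + 1/(139/43) = 1 + 43/139 = 182/139
9 + 1/(182/139) = 9 + 139/182 = 1777/182
2 + 1/(1777/182) = 2 + 182/1777 = 3736/1777
0 + 1/(3736/1777) = 0 + 1777/3736 = 1777/3736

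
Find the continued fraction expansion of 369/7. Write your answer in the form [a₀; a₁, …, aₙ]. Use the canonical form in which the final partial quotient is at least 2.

369 ÷ 7 → quotient 52, remainder 5
7 ÷ 5 → quotient 1, remainder 2
5 ÷ 2 → quotient 2, remainder 1
2 ÷ 1 → quotient 2, remainder 0

[52; 1, 2, 2]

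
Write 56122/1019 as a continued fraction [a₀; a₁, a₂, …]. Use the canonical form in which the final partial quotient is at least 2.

[55; 13, 4, 3, 1, 1, 2]

56122 = 55·1019 + 77, so a_0 = 55
1019 = 13·77 + 18, so a_1 = 13
77 = 4·18 + 5, so a_2 = 4
18 = 3·5 + 3, so a_3 = 3
5 = 1·3 + 2, so a_4 = 1
3 = 1·2 + 1, so a_5 = 1
2 = 2·1 + 0, so a_6 = 2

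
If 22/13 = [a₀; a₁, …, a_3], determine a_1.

22 ÷ 13 → quotient 1, remainder 9
13 ÷ 9 → quotient 1, remainder 4

1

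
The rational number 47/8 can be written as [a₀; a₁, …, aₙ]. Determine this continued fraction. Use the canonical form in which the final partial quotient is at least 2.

⌊47/8⌋ = 5, remainder 7
⌊8/7⌋ = 1, remainder 1
⌊7/1⌋ = 7, remainder 0

[5; 1, 7]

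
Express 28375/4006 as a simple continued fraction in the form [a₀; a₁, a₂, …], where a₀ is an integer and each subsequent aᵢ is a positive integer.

28375 ÷ 4006 → quotient 7, remainder 333
4006 ÷ 333 → quotient 12, remainder 10
333 ÷ 10 → quotient 33, remainder 3
10 ÷ 3 → quotient 3, remainder 1
3 ÷ 1 → quotient 3, remainder 0

[7; 12, 33, 3, 3]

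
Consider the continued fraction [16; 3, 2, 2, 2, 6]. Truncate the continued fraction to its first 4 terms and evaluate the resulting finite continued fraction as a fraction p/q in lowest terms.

Use the convergent recurrence hₖ = aₖ·hₖ₋₁ + hₖ₋₂ (and likewise for the denominators kₖ):
a_0 = 16: 16/1
a_1 = 3: 49/3
a_2 = 2: 114/7
a_3 = 2: 277/17

277/17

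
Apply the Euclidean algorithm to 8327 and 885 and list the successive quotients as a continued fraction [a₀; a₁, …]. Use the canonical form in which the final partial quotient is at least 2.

[9; 2, 2, 4, 40]

8327 ÷ 885 → quotient 9, remainder 362
885 ÷ 362 → quotient 2, remainder 161
362 ÷ 161 → quotient 2, remainder 40
161 ÷ 40 → quotient 4, remainder 1
40 ÷ 1 → quotient 40, remainder 0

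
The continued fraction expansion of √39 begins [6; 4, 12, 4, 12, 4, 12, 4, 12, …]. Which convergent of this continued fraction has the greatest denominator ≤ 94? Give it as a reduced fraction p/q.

a_0 = 6: 6/1  (≤ bound)
a_1 = 4: 25/4  (≤ bound)
a_2 = 12: 306/49  (≤ bound)
a_3 = 4: 1249/200  (> 94, stop)

306/49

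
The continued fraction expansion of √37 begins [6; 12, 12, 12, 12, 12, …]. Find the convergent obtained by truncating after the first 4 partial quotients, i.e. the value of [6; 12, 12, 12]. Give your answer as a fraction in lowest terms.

Start with 12.
12 + 1/(12/1) = 12 + 1/12 = 145/12
12 + 1/(145/12) = 12 + 12/145 = 1752/145
6 + 1/(1752/145) = 6 + 145/1752 = 10657/1752

10657/1752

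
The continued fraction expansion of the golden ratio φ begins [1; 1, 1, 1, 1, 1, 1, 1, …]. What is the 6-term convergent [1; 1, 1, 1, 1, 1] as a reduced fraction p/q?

Collapse the nested fraction from the inside out:
Start with 1.
1 + 1/(1/1) = 1 + 1/1 = 2/1
1 + 1/(2/1) = 1 + 1/2 = 3/2
1 + 1/(3/2) = 1 + 2/3 = 5/3
1 + 1/(5/3) = 1 + 3/5 = 8/5
1 + 1/(8/5) = 1 + 5/8 = 13/8

13/8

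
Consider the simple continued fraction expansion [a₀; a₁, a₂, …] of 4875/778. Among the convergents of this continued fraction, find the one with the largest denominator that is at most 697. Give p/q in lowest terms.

a_0 = 6: 6/1  (≤ bound)
a_1 = 3: 19/3  (≤ bound)
a_2 = 1: 25/4  (≤ bound)
a_3 = 3: 94/15  (≤ bound)
a_4 = 7: 683/109  (≤ bound)
a_5 = 7: 4875/778  (> 697, stop)

683/109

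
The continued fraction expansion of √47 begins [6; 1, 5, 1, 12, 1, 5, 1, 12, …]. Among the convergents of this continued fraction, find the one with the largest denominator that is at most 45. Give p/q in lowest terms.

List convergents until the denominator exceeds the bound:
a_0 = 6: 6/1  (≤ bound)
a_1 = 1: 7/1  (≤ bound)
a_2 = 5: 41/6  (≤ bound)
a_3 = 1: 48/7  (≤ bound)
a_4 = 12: 617/90  (> 45, stop)

48/7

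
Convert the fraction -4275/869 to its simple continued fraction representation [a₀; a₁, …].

⌊-4275/869⌋ = -5, remainder 70
⌊869/70⌋ = 12, remainder 29
⌊70/29⌋ = 2, remainder 12
⌊29/12⌋ = 2, remainder 5
⌊12/5⌋ = 2, remainder 2
⌊5/2⌋ = 2, remainder 1
⌊2/1⌋ = 2, remainder 0

[-5; 12, 2, 2, 2, 2, 2]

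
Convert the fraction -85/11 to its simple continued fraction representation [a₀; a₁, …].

[-8; 3, 1, 2]

⌊-85/11⌋ = -8, remainder 3
⌊11/3⌋ = 3, remainder 2
⌊3/2⌋ = 1, remainder 1
⌊2/1⌋ = 2, remainder 0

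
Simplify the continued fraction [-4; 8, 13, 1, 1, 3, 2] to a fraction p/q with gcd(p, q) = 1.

-6791/1752

Build up convergents one term at a time:
a_0 = -4: -4/1
a_1 = 8: -31/8
a_2 = 13: -407/105
a_3 = 1: -438/113
a_4 = 1: -845/218
a_5 = 3: -2973/767
a_6 = 2: -6791/1752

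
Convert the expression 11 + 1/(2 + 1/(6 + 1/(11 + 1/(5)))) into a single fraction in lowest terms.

a_0 = 11: 11/1
a_1 = 2: 23/2
a_2 = 6: 149/13
a_3 = 11: 1662/145
a_4 = 5: 8459/738

8459/738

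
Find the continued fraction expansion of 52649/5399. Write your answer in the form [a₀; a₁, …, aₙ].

[9; 1, 3, 38, 3, 5, 2]

52649 ÷ 5399 → quotient 9, remainder 4058
5399 ÷ 4058 → quotient 1, remainder 1341
4058 ÷ 1341 → quotient 3, remainder 35
1341 ÷ 35 → quotient 38, remainder 11
35 ÷ 11 → quotient 3, remainder 2
11 ÷ 2 → quotient 5, remainder 1
2 ÷ 1 → quotient 2, remainder 0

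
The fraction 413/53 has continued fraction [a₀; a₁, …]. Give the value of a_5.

413 = 7·53 + 42, so a_0 = 7
53 = 1·42 + 11, so a_1 = 1
42 = 3·11 + 9, so a_2 = 3
11 = 1·9 + 2, so a_3 = 1
9 = 4·2 + 1, so a_4 = 4
2 = 2·1 + 0, so a_5 = 2

2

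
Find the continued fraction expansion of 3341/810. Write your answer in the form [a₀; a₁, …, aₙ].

Run the Euclidean algorithm, recording each quotient:
⌊3341/810⌋ = 4, remainder 101
⌊810/101⌋ = 8, remainder 2
⌊101/2⌋ = 50, remainder 1
⌊2/1⌋ = 2, remainder 0

[4; 8, 50, 2]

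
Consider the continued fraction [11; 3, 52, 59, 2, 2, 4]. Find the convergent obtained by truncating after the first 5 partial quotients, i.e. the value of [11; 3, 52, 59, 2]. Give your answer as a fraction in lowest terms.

211769/18689

Compute successive convergents:
a_0 = 11: 11/1
a_1 = 3: 34/3
a_2 = 52: 1779/157
a_3 = 59: 104995/9266
a_4 = 2: 211769/18689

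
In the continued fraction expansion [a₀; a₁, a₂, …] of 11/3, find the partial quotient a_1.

11 ÷ 3 → quotient 3, remainder 2
3 ÷ 2 → quotient 1, remainder 1

1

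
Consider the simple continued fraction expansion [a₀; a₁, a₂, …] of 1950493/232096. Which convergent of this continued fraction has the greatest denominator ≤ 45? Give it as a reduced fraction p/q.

42/5

a_0 = 8: 8/1  (≤ bound)
a_1 = 2: 17/2  (≤ bound)
a_2 = 2: 42/5  (≤ bound)
a_3 = 10: 437/52  (> 45, stop)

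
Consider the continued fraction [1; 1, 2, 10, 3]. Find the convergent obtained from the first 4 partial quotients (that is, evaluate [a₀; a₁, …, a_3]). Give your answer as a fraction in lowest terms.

a_0 = 1: 1/1
a_1 = 1: 2/1
a_2 = 2: 5/3
a_3 = 10: 52/31

52/31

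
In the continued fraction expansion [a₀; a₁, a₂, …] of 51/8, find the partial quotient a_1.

Apply division with remainder until the remainder is 0:
⌊51/8⌋ = 6, remainder 3
⌊8/3⌋ = 2, remainder 2

2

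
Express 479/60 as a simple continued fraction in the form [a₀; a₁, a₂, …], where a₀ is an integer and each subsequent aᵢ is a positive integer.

Apply division with remainder until the remainder is 0:
479 ÷ 60 → quotient 7, remainder 59
60 ÷ 59 → quotient 1, remainder 1
59 ÷ 1 → quotient 59, remainder 0

[7; 1, 59]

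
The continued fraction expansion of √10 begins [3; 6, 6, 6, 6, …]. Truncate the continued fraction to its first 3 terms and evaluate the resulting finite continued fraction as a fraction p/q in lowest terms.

a_0 = 3: 3/1
a_1 = 6: 19/6
a_2 = 6: 117/37

117/37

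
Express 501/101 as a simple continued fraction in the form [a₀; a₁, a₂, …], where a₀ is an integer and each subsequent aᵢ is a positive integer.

501 = 4·101 + 97, so a_0 = 4
101 = 1·97 + 4, so a_1 = 1
97 = 24·4 + 1, so a_2 = 24
4 = 4·1 + 0, so a_3 = 4

[4; 1, 24, 4]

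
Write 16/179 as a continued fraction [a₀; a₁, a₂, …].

16 ÷ 179 → quotient 0, remainder 16
179 ÷ 16 → quotient 11, remainder 3
16 ÷ 3 → quotient 5, remainder 1
3 ÷ 1 → quotient 3, remainder 0

[0; 11, 5, 3]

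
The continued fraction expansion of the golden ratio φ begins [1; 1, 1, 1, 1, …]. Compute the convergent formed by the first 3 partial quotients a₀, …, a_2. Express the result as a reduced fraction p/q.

a_0 = 1: 1/1
a_1 = 1: 2/1
a_2 = 1: 3/2

3/2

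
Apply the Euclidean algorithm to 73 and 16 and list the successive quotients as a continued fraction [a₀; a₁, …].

Apply division with remainder until the remainder is 0:
⌊73/16⌋ = 4, remainder 9
⌊16/9⌋ = 1, remainder 7
⌊9/7⌋ = 1, remainder 2
⌊7/2⌋ = 3, remainder 1
⌊2/1⌋ = 2, remainder 0

[4; 1, 1, 3, 2]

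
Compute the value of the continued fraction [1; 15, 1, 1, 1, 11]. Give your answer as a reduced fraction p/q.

a_0 = 1: 1/1
a_1 = 15: 16/15
a_2 = 1: 17/16
a_3 = 1: 33/31
a_4 = 1: 50/47
a_5 = 11: 583/548

583/548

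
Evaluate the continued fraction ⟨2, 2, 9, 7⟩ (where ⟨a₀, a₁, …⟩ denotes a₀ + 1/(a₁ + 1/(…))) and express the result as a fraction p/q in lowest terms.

334/135

a_0 = 2: 2/1
a_1 = 2: 5/2
a_2 = 9: 47/19
a_3 = 7: 334/135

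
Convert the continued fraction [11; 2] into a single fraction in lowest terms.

Start with 2.
11 + 1/(2/1) = 11 + 1/2 = 23/2

23/2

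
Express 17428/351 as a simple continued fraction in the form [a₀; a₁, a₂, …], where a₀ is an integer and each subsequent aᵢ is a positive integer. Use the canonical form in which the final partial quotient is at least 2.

17428 ÷ 351 → quotient 49, remainder 229
351 ÷ 229 → quotient 1, remainder 122
229 ÷ 122 → quotient 1, remainder 107
122 ÷ 107 → quotient 1, remainder 15
107 ÷ 15 → quotient 7, remainder 2
15 ÷ 2 → quotient 7, remainder 1
2 ÷ 1 → quotient 2, remainder 0

[49; 1, 1, 1, 7, 7, 2]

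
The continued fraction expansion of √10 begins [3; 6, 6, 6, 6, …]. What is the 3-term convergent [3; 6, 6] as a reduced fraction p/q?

117/37

Start with 6.
6 + 1/(6/1) = 6 + 1/6 = 37/6
3 + 1/(37/6) = 3 + 6/37 = 117/37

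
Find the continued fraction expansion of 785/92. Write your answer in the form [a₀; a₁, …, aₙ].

785 = 8·92 + 49, so a_0 = 8
92 = 1·49 + 43, so a_1 = 1
49 = 1·43 + 6, so a_2 = 1
43 = 7·6 + 1, so a_3 = 7
6 = 6·1 + 0, so a_4 = 6

[8; 1, 1, 7, 6]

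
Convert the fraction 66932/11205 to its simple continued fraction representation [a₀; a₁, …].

[5; 1, 36, 1, 1, 1, 1, 59]

66932 ÷ 11205 → quotient 5, remainder 10907
11205 ÷ 10907 → quotient 1, remainder 298
10907 ÷ 298 → quotient 36, remainder 179
298 ÷ 179 → quotient 1, remainder 119
179 ÷ 119 → quotient 1, remainder 60
119 ÷ 60 → quotient 1, remainder 59
60 ÷ 59 → quotient 1, remainder 1
59 ÷ 1 → quotient 59, remainder 0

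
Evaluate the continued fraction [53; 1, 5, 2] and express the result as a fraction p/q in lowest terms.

Start with 2.
5 + 1/(2/1) = 5 + 1/2 = 11/2
1 + 1/(11/2) = 1 + 2/11 = 13/11
53 + 1/(13/11) = 53 + 11/13 = 700/13

700/13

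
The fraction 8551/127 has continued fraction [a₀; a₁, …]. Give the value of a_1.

3

⌊8551/127⌋ = 67, remainder 42
⌊127/42⌋ = 3, remainder 1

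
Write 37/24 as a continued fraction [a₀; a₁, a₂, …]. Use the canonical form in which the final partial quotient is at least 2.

[1; 1, 1, 5, 2]

37 ÷ 24 → quotient 1, remainder 13
24 ÷ 13 → quotient 1, remainder 11
13 ÷ 11 → quotient 1, remainder 2
11 ÷ 2 → quotient 5, remainder 1
2 ÷ 1 → quotient 2, remainder 0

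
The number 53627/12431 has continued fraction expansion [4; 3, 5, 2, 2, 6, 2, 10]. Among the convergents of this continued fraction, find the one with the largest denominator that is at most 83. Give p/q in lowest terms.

a_0 = 4: 4/1  (≤ bound)
a_1 = 3: 13/3  (≤ bound)
a_2 = 5: 69/16  (≤ bound)
a_3 = 2: 151/35  (≤ bound)
a_4 = 2: 371/86  (> 83, stop)

151/35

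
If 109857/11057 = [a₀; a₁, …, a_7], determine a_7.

10

109857 ÷ 11057 → quotient 9, remainder 10344
11057 ÷ 10344 → quotient 1, remainder 713
10344 ÷ 713 → quotient 14, remainder 362
713 ÷ 362 → quotient 1, remainder 351
362 ÷ 351 → quotient 1, remainder 11
351 ÷ 11 → quotient 31, remainder 10
11 ÷ 10 → quotient 1, remainder 1
10 ÷ 1 → quotient 10, remainder 0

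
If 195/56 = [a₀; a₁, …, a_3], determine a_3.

195 ÷ 56 → quotient 3, remainder 27
56 ÷ 27 → quotient 2, remainder 2
27 ÷ 2 → quotient 13, remainder 1
2 ÷ 1 → quotient 2, remainder 0

2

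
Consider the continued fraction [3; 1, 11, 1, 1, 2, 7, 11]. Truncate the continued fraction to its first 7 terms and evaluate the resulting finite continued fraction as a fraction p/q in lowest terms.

Use the convergent recurrence hₖ = aₖ·hₖ₋₁ + hₖ₋₂ (and likewise for the denominators kₖ):
a_0 = 3: 3/1
a_1 = 1: 4/1
a_2 = 11: 47/12
a_3 = 1: 51/13
a_4 = 1: 98/25
a_5 = 2: 247/63
a_6 = 7: 1827/466

1827/466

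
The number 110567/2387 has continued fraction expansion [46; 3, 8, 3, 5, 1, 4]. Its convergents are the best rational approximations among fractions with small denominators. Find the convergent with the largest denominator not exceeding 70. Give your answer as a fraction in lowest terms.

List convergents until the denominator exceeds the bound:
a_0 = 46: 46/1  (≤ bound)
a_1 = 3: 139/3  (≤ bound)
a_2 = 8: 1158/25  (≤ bound)
a_3 = 3: 3613/78  (> 70, stop)

1158/25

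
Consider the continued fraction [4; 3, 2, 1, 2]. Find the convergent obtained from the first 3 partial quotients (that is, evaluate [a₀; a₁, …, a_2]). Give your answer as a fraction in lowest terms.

30/7

Start with 2.
3 + 1/(2/1) = 3 + 1/2 = 7/2
4 + 1/(7/2) = 4 + 2/7 = 30/7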